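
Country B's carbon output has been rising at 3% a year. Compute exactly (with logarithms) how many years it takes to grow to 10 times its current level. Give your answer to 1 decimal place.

t = ln(10) / ln(1 + 0.03) = 2.3026 / 0.029559 ≈ 77.90.

77.9 years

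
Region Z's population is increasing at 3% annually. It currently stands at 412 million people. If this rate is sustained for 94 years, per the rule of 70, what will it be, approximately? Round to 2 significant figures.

Doubling time ≈ 70/3 = 23.33 years.
94 years is 94/23.33 ≈ 4.03 doublings, a factor of 2^4.03 ≈ 16.34.
412 × 16.34 ≈ 6700 million people.

6700 million people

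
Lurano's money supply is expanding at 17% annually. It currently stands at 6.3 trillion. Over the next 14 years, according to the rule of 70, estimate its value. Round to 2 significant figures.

Doubling time ≈ 70/17 = 4.12 years.
14 years is 14/4.12 ≈ 3.40 doublings, a factor of 2^3.40 ≈ 10.56.
6.3 × 10.56 ≈ 67 trillion.

≈ 67 trillion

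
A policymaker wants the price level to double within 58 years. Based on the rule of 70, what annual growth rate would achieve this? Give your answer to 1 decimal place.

70 / 58 ≈ 1.21, so about 1.2% a year.

approximately 1.2%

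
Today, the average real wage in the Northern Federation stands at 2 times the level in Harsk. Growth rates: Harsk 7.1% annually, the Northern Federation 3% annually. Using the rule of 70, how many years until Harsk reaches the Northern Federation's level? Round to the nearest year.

approximately 17 years

What matters is the difference: 4.1 pp.
Rule of 70 on the gap: the ratio halves every 70/4.1 ≈ 17.07 years.
A 2 times gap closes after 1 halving: 1 × 17.07 ≈ 17 years.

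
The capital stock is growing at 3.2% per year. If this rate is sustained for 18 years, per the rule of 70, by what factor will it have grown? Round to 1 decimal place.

≈ 1.8 times

Doubles every ≈ 21.88 years (70/3.2).
18 years is 0.82 doublings; 2^0.82 ≈ 1.8×.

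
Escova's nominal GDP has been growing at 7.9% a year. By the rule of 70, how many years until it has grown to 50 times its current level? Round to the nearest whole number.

around 50 years

One doubling takes 70/7.9 = 8.86 years.
50× is log₂ 50 ≈ 5.64 doublings, so ≈ 5.64 × 8.86 = 50 years.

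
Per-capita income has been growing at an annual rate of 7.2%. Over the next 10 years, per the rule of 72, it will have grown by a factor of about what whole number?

Doubling time ≈ 72/7.2 = 10.00 years.
10/10.00 ≈ 1 doubling, so about 2^1 = 2×.

around 2 times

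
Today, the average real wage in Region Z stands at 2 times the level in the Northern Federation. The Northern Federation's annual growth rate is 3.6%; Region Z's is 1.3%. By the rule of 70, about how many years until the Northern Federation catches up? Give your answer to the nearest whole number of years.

roughly 30 years

The growth-rate gap is 3.6% − 1.3% = 2.3 percentage points.
So the ratio between them halves every 70/2.3 ≈ 30.43 years.
A 2 times gap closes after 1 halving: 1 × 30.43 ≈ 30 years.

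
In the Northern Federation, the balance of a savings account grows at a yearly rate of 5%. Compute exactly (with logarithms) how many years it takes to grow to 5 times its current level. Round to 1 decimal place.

33.0 years

t = ln(5) / ln(1 + 0.05) = 1.6094 / 0.048790 ≈ 32.99.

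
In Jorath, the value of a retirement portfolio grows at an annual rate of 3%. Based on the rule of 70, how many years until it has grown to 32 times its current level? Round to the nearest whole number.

about 117 years

One doubling takes 70/3 = 23.33 years.
Getting to 32× needs 5 doublings: 5 × 23.33 ≈ 117 years.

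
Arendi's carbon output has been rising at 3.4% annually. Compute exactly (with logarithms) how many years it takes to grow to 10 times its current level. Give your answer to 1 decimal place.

t = ln(10) / ln(1 + 0.034) = 2.3026 / 0.033435 ≈ 68.87.

68.9 years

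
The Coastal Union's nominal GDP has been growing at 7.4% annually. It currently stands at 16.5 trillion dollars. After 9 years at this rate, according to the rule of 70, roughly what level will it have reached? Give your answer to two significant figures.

about 32 trillion dollars

Doubling time ≈ 70/7.4 = 9.46 years.
9 years is 9/9.46 ≈ 0.95 doublings, a factor of 2^0.95 ≈ 1.93.
16.5 × 1.93 ≈ 32 trillion dollars.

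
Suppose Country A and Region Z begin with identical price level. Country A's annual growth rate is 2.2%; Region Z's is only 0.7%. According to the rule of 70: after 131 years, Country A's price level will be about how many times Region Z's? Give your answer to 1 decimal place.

Only the 1.5-point difference matters.
70/1.5 ≈ 46.67 years per doubling of the ratio; 131 years gives 2.81 doublings, so ≈ 7.0×.

≈ 7.0 times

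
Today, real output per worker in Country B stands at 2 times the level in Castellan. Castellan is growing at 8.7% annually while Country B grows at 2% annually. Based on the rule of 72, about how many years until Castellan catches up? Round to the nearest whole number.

roughly 11 years

Castellan gains on Country B at 8.7% − 2% = 6.7 points a year.
At that relative rate the gap halves every 72/6.7 ≈ 10.75 years.
A 2 times gap closes after 1 halving: 1 × 10.75 ≈ 11 years.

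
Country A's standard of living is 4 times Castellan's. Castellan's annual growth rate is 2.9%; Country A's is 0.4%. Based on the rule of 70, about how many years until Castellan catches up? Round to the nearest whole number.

What matters is the difference: 2.5 pp.
Rule of 70 on the gap: the ratio halves every 70/2.5 ≈ 28.00 years.
A 4 times gap closes after 2 halvings: 2 × 28.00 ≈ 56 years.

approximately 56 years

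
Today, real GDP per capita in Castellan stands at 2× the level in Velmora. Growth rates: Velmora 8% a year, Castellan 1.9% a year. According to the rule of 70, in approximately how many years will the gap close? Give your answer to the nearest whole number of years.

≈ 11 years

The growth-rate gap is 8% − 1.9% = 6.1 percentage points.
So the ratio between them halves every 70/6.1 ≈ 11.48 years.
A 2× gap closes after 1 halving: 1 × 11.48 ≈ 11 years.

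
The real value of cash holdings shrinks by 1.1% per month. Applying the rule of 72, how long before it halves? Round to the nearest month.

Halving time ≈ 72 / 1.1 = 65.45 → 65 months.

roughly 65 months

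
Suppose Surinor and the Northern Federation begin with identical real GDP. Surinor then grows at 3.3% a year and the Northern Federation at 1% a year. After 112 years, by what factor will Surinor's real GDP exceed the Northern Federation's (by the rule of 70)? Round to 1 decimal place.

Surinor pulls ahead at 2.3 pp per year, so the ratio doubles every 70/2.3 ≈ 30.43 years.
In 112 years that's 3.68 doublings: 2^3.68 ≈ 12.8.

about 12.8 times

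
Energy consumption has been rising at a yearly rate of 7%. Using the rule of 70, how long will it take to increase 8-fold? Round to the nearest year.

Doubling time ≈ 70/7 = 10.00 years.
8 = 2^3, so 3 doublings → 30 years.

approximately 30 years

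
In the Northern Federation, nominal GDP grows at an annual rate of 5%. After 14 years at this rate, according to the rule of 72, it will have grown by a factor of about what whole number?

roughly 2 times

72/5 ≈ 14.40 years per doubling.
14 years fits 1 doubling: 2^1 = 2.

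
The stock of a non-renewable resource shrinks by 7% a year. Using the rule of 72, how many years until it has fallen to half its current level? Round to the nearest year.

about 10 years

The rule works in reverse for decay: 72/7 ≈ 10.29 years to halve.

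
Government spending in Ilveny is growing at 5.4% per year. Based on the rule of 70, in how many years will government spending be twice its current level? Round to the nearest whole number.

Doubling time ≈ 70 / 5.4 = 12.96 years.

approximately 13 years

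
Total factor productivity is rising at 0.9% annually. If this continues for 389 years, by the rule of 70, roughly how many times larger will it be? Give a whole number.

roughly 32 times

70/0.9 ≈ 77.78 years per doubling.
389 years fits 5 doublings: 2^5 = 32.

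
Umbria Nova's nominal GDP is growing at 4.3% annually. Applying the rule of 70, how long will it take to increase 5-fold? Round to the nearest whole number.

around 38 years

One doubling takes 70/4.3 = 16.28 years.
Reaching 5× takes log₂(5) ≈ 2.32 doublings.
2.32 × 16.28 ≈ 38 years.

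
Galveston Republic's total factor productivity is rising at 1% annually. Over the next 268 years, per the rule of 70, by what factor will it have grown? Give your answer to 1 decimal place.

approximately 14.2 times

Doubles every ≈ 70.00 years (70/1).
268 years is 3.83 doublings; 2^3.83 ≈ 14.2×.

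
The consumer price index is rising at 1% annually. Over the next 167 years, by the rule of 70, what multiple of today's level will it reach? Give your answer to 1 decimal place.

approximately 5.2 times

Doubles every ≈ 70.00 years (70/1).
167 years is 2.39 doublings; 2^2.39 ≈ 5.2×.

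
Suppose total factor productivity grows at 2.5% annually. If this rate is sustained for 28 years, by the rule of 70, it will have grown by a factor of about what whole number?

≈ 2 times

70/2.5 ≈ 28.00 years per doubling.
28 years fits 1 doubling: 2^1 = 2.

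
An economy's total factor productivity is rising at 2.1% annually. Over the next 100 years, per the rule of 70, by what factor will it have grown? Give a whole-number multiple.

8 times

Doubling time ≈ 70/2.1 = 33.33 years.
100/33.33 ≈ 3 doublings, so about 2^3 = 8×.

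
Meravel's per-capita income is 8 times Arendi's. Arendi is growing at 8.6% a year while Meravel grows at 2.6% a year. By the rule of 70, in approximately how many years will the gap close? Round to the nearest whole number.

Arendi gains on Meravel at 8.6% − 2.6% = 6 points a year.
At that relative rate the gap halves every 70/6 ≈ 11.67 years.
An 8 times gap closes after 3 halvings: 3 × 11.67 ≈ 35 years.

≈ 35 years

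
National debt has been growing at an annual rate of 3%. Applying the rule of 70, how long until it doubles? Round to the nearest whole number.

around 23 years

At 3%, doubling takes about 70/3 = 23.33 years.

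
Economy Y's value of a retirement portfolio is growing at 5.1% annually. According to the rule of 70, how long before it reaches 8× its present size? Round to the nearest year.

At 5.1% it doubles every 70/5.1 ≈ 13.73 years.
8 = 2^3, so 3 doublings → 41 years.

around 41 years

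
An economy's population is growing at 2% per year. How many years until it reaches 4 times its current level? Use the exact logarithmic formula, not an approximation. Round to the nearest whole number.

t = ln(4) / ln(1 + 0.02) = 1.3863 / 0.019803 ≈ 70.00.
≈ 70 years.

70 years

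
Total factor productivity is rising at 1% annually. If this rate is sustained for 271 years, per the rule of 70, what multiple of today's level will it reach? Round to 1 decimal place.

Doubles every ≈ 70.00 years (70/1).
271 years is 3.87 doublings; 2^3.87 ≈ 14.6×.

14.6 times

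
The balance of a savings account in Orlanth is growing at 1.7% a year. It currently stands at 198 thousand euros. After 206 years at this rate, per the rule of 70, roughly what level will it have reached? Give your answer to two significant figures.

around 6300 thousand euros

Doubling time ≈ 70/1.7 = 41.18 years.
206 years is 206/41.18 ≈ 5.00 doublings, a factor of 2^5.00 ≈ 32.00.
198 × 32.00 ≈ 6300 thousand euros.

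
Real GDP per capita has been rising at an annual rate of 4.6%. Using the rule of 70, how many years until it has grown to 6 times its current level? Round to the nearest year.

One doubling takes 70/4.6 = 15.22 years.
Reaching 6× takes log₂(6) ≈ 2.58 doublings.
2.58 × 15.22 ≈ 39 years.

approximately 39 years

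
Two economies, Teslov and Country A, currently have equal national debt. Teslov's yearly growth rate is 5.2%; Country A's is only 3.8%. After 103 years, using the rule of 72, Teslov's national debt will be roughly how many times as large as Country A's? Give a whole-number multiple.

Rate gap = 5.2% − 3.8% = 1.4 points.
The ratio doubles every 72/1.4 ≈ 51.43 years.
103/51.43 ≈ 2.00 doublings → ratio ≈ 2^2.00 ≈ 4.

≈ 4 times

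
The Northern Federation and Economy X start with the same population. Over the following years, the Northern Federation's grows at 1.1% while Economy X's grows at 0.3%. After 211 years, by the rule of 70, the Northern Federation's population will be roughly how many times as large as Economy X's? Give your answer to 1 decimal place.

about 5.3 times

Rate gap = 1.1% − 0.3% = 0.8 points.
The ratio doubles every 70/0.8 ≈ 87.50 years.
211/87.50 ≈ 2.41 doublings → ratio ≈ 2^2.41 ≈ 5.3.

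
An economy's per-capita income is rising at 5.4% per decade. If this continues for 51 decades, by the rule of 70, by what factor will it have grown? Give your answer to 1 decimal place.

Doubling time ≈ 70/5.4 = 12.96 decades.
51 decades / 12.96 ≈ 3.94 doublings → factor 2^3.94 ≈ 15.3.

approximately 15.3 times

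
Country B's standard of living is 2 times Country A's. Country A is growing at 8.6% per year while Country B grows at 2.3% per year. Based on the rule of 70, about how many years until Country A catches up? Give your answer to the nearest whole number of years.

Country A gains on Country B at 8.6% − 2.3% = 6.3 points a year.
At that relative rate the gap halves every 70/6.3 ≈ 11.11 years.
A 2 times gap closes after 1 halving: 1 × 11.11 ≈ 11 years.

approximately 11 years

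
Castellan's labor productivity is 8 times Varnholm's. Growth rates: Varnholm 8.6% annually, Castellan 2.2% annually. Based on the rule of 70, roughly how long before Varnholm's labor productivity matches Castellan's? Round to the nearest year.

approximately 33 years

What matters is the difference: 6.4 pp.
Rule of 70 on the gap: the ratio halves every 70/6.4 ≈ 10.94 years.
An 8 times gap closes after 3 halvings: 3 × 10.94 ≈ 33 years.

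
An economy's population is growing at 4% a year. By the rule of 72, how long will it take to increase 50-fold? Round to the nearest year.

about 102 years

At 4% it doubles every 72/4 ≈ 18.00 years.
50× is log₂ 50 ≈ 5.64 doublings, so ≈ 5.64 × 18.00 = 102 years.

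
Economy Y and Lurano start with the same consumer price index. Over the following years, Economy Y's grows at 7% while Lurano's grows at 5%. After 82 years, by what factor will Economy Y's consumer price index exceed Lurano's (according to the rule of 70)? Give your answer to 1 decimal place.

≈ 5.1 times

Only the 2-point difference matters.
70/2 ≈ 35.00 years per doubling of the ratio; 82 years gives 2.34 doublings, so ≈ 5.1×.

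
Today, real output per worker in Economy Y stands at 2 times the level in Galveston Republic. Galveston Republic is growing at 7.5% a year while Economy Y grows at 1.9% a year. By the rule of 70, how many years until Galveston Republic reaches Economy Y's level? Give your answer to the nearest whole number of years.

roughly 13 years

What matters is the difference: 5.6 pp.
Rule of 70 on the gap: the ratio halves every 70/5.6 ≈ 12.50 years.
A 2 times gap closes after 1 halving: 1 × 12.50 ≈ 13 years.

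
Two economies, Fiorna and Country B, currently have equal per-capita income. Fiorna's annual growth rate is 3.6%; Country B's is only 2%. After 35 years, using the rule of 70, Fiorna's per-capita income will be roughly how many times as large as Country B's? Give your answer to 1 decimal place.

Fiorna pulls ahead at 1.6 pp per year, so the ratio doubles every 70/1.6 ≈ 43.75 years.
In 35 years that's 0.80 doublings: 2^0.80 ≈ 1.7.

around 1.7 times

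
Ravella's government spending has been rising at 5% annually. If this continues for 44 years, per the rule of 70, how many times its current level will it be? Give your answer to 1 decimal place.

around 8.8 times

Doubling time ≈ 70/5 = 14.00 years.
44 years / 14.00 ≈ 3.14 doublings → factor 2^3.14 ≈ 8.8.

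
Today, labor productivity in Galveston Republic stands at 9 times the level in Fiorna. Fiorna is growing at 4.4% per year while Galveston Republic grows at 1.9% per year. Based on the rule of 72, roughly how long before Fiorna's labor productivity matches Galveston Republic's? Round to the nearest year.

The growth-rate gap is 4.4% − 1.9% = 2.5 percentage points.
So the ratio between them halves every 72/2.5 ≈ 28.80 years.
A 9 times gap takes log₂(9) ≈ 3.17 halvings to close: 3.17 × 28.80 ≈ 91 years.

about 91 years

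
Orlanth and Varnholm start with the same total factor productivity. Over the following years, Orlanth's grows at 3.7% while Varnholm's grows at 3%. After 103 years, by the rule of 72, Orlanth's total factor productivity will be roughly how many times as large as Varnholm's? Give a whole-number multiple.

Orlanth pulls ahead at 0.7 pp per year, so the ratio doubles every 72/0.7 ≈ 102.86 years.
In 103 years that's 1.00 doublings: 2^1.00 ≈ 2.

approximately 2 times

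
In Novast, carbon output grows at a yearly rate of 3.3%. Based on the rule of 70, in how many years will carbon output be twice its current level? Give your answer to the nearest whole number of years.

Doubling time ≈ 70 / 3.3 = 21.21 years.

about 21 years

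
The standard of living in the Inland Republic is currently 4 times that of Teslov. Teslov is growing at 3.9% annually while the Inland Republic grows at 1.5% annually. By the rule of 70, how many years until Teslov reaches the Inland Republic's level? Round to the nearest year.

The growth-rate gap is 3.9% − 1.5% = 2.4 percentage points.
So the ratio between them halves every 70/2.4 ≈ 29.17 years.
A 4 times gap closes after 2 halvings: 2 × 29.17 ≈ 58 years.

approximately 58 years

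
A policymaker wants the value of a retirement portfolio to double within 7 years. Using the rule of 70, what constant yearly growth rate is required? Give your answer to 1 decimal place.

≈ 10.0%

70 / 7 ≈ 10.00, so about 10.0% per year.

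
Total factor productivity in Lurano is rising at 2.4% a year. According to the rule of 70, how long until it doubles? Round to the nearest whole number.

about 29 years

At 2.4%, doubling takes about 70/2.4 = 29.17 years.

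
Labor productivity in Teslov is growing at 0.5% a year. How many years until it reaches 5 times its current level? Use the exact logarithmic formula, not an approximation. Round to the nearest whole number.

t = ln(5) / ln(1 + 0.005) = 1.6094 / 0.004988 ≈ 322.65.
≈ 323 years.

323 years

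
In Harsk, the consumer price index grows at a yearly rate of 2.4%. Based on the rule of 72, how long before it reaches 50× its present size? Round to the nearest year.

Doubling time ≈ 72/2.4 = 30.00 years.
Reaching 50× takes log₂(50) ≈ 5.64 doublings.
5.64 × 30.00 ≈ 169 years.

≈ 169 years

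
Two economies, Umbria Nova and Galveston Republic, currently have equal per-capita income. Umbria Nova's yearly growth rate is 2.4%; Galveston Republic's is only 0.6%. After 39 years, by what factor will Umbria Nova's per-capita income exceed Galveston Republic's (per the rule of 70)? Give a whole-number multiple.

≈ 2 times

Only the 1.8-point difference matters.
70/1.8 ≈ 38.89 years per doubling of the ratio; 39 years gives 1.00 doublings, so ≈ 2×.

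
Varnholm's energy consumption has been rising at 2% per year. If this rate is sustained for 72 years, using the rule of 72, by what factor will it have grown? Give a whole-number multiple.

72/2 ≈ 36.00 years per doubling.
72 years fits 2 doublings: 2^2 = 4.

approximately 4 times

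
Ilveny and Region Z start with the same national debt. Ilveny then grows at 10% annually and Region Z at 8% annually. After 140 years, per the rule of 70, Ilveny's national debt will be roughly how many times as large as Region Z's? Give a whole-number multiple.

roughly 16 times

Rate gap = 10% − 8% = 2 points.
The ratio doubles every 70/2 ≈ 35.00 years.
140/35.00 ≈ 4.00 doublings → ratio ≈ 2^4.00 ≈ 16.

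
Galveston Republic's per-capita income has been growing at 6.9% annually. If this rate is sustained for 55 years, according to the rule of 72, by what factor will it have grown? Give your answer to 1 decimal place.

38.6 times

Doubling time ≈ 72/6.9 = 10.43 years.
55 years / 10.43 ≈ 5.27 doublings → factor 2^5.27 ≈ 38.6.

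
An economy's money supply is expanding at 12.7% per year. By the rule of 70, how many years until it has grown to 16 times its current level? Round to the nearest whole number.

At 12.7% it doubles every 70/12.7 ≈ 5.51 years.
16 = 2^4, so 4 doublings → 22 years.

around 22 years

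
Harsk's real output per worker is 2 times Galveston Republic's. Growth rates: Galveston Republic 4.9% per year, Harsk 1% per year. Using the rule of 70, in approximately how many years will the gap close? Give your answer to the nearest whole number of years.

Galveston Republic gains on Harsk at 4.9% − 1% = 3.9 points a year.
At that relative rate the gap halves every 70/3.9 ≈ 17.95 years.
A 2 times gap closes after 1 halving: 1 × 17.95 ≈ 18 years.

about 18 years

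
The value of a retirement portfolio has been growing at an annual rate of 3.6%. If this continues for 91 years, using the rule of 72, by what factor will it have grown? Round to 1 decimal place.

23.4 times

Doubling time ≈ 72/3.6 = 20.00 years.
91 years / 20.00 ≈ 4.55 doublings → factor 2^4.55 ≈ 23.4.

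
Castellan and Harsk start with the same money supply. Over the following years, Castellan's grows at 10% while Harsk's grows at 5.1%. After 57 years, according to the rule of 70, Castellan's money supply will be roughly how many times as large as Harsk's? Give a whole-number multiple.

Rate gap = 10% − 5.1% = 4.9 points.
The ratio doubles every 70/4.9 ≈ 14.29 years.
57/14.29 ≈ 3.99 doublings → ratio ≈ 2^3.99 ≈ 16.

16 times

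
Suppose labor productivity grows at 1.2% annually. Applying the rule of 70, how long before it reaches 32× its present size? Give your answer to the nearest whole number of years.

One doubling takes 70/1.2 = 58.33 years.
Getting to 32× needs 5 doublings: 5 × 58.33 ≈ 292 years.

about 292 years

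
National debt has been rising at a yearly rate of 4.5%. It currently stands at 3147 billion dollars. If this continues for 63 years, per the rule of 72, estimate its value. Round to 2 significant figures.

Doubling time ≈ 72/4.5 = 16.00 years.
63 years is 63/16.00 ≈ 3.94 doublings, a factor of 2^3.94 ≈ 15.35.
3147 × 15.35 ≈ 48000 billion dollars.

48000 billion dollars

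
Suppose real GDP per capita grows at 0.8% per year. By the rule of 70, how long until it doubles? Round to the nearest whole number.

Doubling time ≈ 70 / 0.8 = 87.50 years.

about 88 years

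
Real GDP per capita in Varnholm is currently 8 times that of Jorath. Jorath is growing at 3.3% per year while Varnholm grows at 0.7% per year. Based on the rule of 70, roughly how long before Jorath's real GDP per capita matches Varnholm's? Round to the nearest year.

What matters is the difference: 2.6 pp.
Rule of 70 on the gap: the ratio halves every 70/2.6 ≈ 26.92 years.
An 8 times gap closes after 3 halvings: 3 × 26.92 ≈ 81 years.

81 years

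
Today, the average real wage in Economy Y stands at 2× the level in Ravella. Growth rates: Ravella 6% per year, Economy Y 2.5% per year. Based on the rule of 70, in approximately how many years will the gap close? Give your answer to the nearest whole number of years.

20 years

What matters is the difference: 3.5 pp.
Rule of 70 on the gap: the ratio halves every 70/3.5 ≈ 20.00 years.
A 2× gap closes after 1 halving: 1 × 20.00 ≈ 20 years.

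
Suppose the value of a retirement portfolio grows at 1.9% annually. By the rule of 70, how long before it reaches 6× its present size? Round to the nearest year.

about 95 years

One doubling takes 70/1.9 = 36.84 years.
6× is log₂ 6 ≈ 2.58 doublings, so ≈ 2.58 × 36.84 = 95 years.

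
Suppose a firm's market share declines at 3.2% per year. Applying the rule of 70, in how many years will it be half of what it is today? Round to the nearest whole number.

Falling at 3.2%, it halves about every 70/3.2 = 21.88 years.

approximately 22 years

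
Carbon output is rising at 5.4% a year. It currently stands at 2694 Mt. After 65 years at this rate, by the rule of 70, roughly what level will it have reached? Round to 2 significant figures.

approximately 87000 Mt

It doubles every 70/5.4 ≈ 12.96 years, so 65 years is 5.02 doublings.
2^5.02 ≈ 32.45; 2694 × 32.45 ≈ 87000 Mt.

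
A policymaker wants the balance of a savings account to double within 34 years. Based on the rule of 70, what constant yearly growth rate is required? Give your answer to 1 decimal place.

≈ 2.1%

70 / 34 ≈ 2.06, so about 2.1% per year.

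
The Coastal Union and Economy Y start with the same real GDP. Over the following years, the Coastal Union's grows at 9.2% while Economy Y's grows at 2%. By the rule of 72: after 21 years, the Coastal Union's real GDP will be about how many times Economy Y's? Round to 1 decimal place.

≈ 4.3 times

Only the 7.2-point difference matters.
72/7.2 ≈ 10.00 years per doubling of the ratio; 21 years gives 2.10 doublings, so ≈ 4.3×.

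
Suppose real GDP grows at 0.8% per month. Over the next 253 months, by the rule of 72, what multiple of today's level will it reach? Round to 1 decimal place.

Doubling time ≈ 72/0.8 = 90.00 months.
253 months / 90.00 ≈ 2.81 doublings → factor 2^2.81 ≈ 7.0.

7.0 times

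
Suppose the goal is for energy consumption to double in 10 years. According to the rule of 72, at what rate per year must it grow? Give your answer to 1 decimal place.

72 / 10 ≈ 7.20, so about 7.2% per year.

≈ 7.2%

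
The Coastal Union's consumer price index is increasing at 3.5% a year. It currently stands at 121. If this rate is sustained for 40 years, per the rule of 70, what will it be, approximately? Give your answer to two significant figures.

about 480

It doubles every 70/3.5 ≈ 20.00 years, so 40 years is 2.00 doublings.
2^2.00 ≈ 4.00; 121 × 4.00 ≈ 480.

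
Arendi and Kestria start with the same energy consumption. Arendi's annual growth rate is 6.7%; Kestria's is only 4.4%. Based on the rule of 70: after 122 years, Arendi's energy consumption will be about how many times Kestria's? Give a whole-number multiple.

about 16 times

Rate gap = 6.7% − 4.4% = 2.3 points.
The ratio doubles every 70/2.3 ≈ 30.43 years.
122/30.43 ≈ 4.01 doublings → ratio ≈ 2^4.01 ≈ 16.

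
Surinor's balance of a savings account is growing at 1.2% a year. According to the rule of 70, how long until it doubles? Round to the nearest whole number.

around 58 years

At 1.2%, doubling takes about 70/1.2 = 58.33 years.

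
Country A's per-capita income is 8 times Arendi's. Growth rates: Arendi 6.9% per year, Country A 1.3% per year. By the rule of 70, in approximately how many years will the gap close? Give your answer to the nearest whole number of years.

The growth-rate gap is 6.9% − 1.3% = 5.6 percentage points.
So the ratio between them halves every 70/5.6 ≈ 12.50 years.
An 8 times gap closes after 3 halvings: 3 × 12.50 ≈ 38 years.

around 38 years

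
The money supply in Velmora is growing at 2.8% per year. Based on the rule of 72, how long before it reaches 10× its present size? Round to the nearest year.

At 2.8% it doubles every 72/2.8 ≈ 25.71 years.
Reaching 10× takes log₂(10) ≈ 3.32 doublings.
3.32 × 25.71 ≈ 85 years.

about 85 years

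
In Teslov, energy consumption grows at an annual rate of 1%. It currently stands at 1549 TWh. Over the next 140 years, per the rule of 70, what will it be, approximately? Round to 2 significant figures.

approximately 6200 TWh

It doubles every 70/1 ≈ 70.00 years, so 140 years is 2.00 doublings.
2^2.00 ≈ 4.00; 1549 × 4.00 ≈ 6200 TWh.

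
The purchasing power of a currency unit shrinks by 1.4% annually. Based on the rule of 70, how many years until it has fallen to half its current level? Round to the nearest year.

Falling at 1.4%, it halves about every 70/1.4 = 50.00 years.

roughly 50 years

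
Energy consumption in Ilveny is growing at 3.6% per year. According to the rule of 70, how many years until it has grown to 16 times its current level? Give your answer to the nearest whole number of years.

One doubling takes 70/3.6 = 19.44 years.
Getting to 16× needs 4 doublings: 4 × 19.44 ≈ 78 years.

around 78 years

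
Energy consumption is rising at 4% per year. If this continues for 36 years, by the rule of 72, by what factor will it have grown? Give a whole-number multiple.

roughly 4 times

72/4 ≈ 18.00 years per doubling.
36 years fits 2 doublings: 2^2 = 4.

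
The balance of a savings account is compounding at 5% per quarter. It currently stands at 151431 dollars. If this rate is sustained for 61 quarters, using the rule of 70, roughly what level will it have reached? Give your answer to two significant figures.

It doubles every 70/5 ≈ 14.00 quarters, so 61 quarters is 4.36 doublings.
2^4.36 ≈ 20.53; 151431 × 20.53 ≈ 3100000 dollars.

around 3100000 dollars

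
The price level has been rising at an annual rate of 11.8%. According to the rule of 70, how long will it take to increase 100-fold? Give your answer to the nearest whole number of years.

At 11.8% it doubles every 70/11.8 ≈ 5.93 years.
Reaching 100× takes log₂(100) ≈ 6.64 doublings.
6.64 × 5.93 ≈ 39 years.

about 39 years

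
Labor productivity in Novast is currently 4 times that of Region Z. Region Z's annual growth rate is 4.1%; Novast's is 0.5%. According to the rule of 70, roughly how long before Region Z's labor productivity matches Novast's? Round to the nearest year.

The growth-rate gap is 4.1% − 0.5% = 3.6 percentage points.
So the ratio between them halves every 70/3.6 ≈ 19.44 years.
A 4 times gap closes after 2 halvings: 2 × 19.44 ≈ 39 years.

approximately 39 years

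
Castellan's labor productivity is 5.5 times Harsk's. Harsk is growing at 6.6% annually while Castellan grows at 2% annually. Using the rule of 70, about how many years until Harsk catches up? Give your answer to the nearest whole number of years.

37 years

Harsk gains on Castellan at 6.6% − 2% = 4.6 points a year.
At that relative rate the gap halves every 70/4.6 ≈ 15.22 years.
A 5.5 times gap takes log₂(5.5) ≈ 2.46 halvings to close: 2.46 × 15.22 ≈ 37 years.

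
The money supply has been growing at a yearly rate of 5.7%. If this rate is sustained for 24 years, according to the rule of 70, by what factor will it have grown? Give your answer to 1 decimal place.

≈ 3.9 times

Doubles every ≈ 12.28 years (70/5.7).
24 years is 1.95 doublings; 2^1.95 ≈ 3.9×.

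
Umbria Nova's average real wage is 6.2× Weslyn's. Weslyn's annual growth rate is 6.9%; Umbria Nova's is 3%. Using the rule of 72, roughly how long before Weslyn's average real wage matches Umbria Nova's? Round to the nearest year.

49 years

The growth-rate gap is 6.9% − 3% = 3.9 percentage points.
So the ratio between them halves every 72/3.9 ≈ 18.46 years.
A 6.2× gap takes log₂(6.2) ≈ 2.63 halvings to close: 2.63 × 18.46 ≈ 49 years.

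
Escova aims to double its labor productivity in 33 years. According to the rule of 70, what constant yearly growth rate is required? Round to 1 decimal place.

≈ 2.1%

70 / 33 ≈ 2.12, so about 2.1% per year.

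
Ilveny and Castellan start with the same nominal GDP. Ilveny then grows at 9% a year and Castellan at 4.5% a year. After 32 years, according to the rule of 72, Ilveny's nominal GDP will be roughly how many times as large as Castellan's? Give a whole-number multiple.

Rate gap = 9% − 4.5% = 4.5 points.
The ratio doubles every 72/4.5 ≈ 16.00 years.
32/16.00 ≈ 2.00 doublings → ratio ≈ 2^2.00 ≈ 4.

approximately 4 times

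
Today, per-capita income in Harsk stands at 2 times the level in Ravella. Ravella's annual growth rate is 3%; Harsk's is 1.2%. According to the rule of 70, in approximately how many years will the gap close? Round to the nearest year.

What matters is the difference: 1.8 pp.
Rule of 70 on the gap: the ratio halves every 70/1.8 ≈ 38.89 years.
A 2 times gap closes after 1 halving: 1 × 38.89 ≈ 39 years.

≈ 39 years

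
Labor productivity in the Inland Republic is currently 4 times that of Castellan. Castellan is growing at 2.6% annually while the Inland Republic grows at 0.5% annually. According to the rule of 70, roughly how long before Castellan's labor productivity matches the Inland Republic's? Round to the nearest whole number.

≈ 67 years

Castellan gains on the Inland Republic at 2.6% − 0.5% = 2.1 points a year.
At that relative rate the gap halves every 70/2.1 ≈ 33.33 years.
A 4 times gap closes after 2 halvings: 2 × 33.33 ≈ 67 years.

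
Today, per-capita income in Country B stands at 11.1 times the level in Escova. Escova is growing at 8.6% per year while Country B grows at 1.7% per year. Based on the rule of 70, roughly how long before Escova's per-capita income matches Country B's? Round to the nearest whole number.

about 35 years

Escova gains on Country B at 8.6% − 1.7% = 6.9 points a year.
At that relative rate the gap halves every 70/6.9 ≈ 10.14 years.
An 11.1 times gap takes log₂(11.1) ≈ 3.47 halvings to close: 3.47 × 10.14 ≈ 35 years.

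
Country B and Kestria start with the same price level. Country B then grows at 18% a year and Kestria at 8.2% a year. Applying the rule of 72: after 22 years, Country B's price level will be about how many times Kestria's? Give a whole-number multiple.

Country B pulls ahead at 9.8 pp per year, so the ratio doubles every 72/9.8 ≈ 7.35 years.
In 22 years that's 2.99 doublings: 2^2.99 ≈ 8.

around 8 times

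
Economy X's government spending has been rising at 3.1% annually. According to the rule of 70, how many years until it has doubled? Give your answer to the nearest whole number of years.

70/3.1 ≈ 22.58, so it doubles roughly every 23 years.

roughly 23 years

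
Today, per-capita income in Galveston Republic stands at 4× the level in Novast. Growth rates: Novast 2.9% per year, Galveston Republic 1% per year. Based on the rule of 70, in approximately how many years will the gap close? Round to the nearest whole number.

approximately 74 years

The growth-rate gap is 2.9% − 1% = 1.9 percentage points.
So the ratio between them halves every 70/1.9 ≈ 36.84 years.
A 4× gap closes after 2 halvings: 2 × 36.84 ≈ 74 years.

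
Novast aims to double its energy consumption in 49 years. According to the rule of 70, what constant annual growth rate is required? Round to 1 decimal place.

70 / 49 ≈ 1.43, so about 1.4% a year.

roughly 1.4%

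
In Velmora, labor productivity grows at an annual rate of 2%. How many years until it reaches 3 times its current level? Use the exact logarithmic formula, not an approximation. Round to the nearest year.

t = ln(3) / ln(1 + 0.02) = 1.0986 / 0.019803 ≈ 55.48.
≈ 55 years.

55 years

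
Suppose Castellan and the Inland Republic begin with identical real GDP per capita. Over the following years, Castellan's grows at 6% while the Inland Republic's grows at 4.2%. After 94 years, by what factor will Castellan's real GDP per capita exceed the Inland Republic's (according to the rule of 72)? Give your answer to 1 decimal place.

around 5.1 times

Rate gap = 6% − 4.2% = 1.8 points.
The ratio doubles every 72/1.8 ≈ 40.00 years.
94/40.00 ≈ 2.35 doublings → ratio ≈ 2^2.35 ≈ 5.1.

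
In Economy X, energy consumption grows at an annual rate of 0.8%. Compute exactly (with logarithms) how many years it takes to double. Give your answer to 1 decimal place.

t = ln(2) / ln(1 + 0.008) = 0.6931 / 0.007968 ≈ 86.99.

87.0 years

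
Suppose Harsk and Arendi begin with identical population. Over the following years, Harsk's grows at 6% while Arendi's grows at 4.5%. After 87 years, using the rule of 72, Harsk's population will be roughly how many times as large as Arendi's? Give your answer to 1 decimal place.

Harsk pulls ahead at 1.5 pp per year, so the ratio doubles every 72/1.5 ≈ 48.00 years.
In 87 years that's 1.81 doublings: 2^1.81 ≈ 3.5.

about 3.5 times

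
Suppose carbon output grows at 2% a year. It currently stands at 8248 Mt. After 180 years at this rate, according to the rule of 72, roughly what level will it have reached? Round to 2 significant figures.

roughly 260000 Mt

Doubling time ≈ 72/2 = 36.00 years.
180 years is 180/36.00 ≈ 5.00 doublings, a factor of 2^5.00 ≈ 32.00.
8248 × 32.00 ≈ 260000 Mt.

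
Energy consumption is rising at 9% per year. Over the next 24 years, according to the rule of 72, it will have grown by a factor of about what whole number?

Doubling time ≈ 72/9 = 8.00 years.
24/8.00 ≈ 3 doublings, so about 2^3 = 8×.

around 8 times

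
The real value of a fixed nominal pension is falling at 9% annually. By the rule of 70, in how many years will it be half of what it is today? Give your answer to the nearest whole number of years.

approximately 8 years

Falling at 9%, it halves about every 70/9 = 7.78 years.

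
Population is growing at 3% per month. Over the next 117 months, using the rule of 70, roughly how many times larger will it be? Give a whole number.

70/3 ≈ 23.33 months per doubling.
117 months fits 5 doublings: 2^5 = 32.

roughly 32 times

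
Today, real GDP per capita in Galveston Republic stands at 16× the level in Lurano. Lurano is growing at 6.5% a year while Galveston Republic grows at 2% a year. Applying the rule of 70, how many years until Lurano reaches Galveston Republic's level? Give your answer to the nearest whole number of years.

≈ 62 years

The growth-rate gap is 6.5% − 2% = 4.5 percentage points.
So the ratio between them halves every 70/4.5 ≈ 15.56 years.
A 16× gap closes after 4 halvings: 4 × 15.56 ≈ 62 years.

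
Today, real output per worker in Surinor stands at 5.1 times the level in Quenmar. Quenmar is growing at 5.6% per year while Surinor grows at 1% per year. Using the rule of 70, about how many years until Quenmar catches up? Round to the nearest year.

Quenmar gains on Surinor at 5.6% − 1% = 4.6 points a year.
At that relative rate the gap halves every 70/4.6 ≈ 15.22 years.
A 5.1 times gap takes log₂(5.1) ≈ 2.35 halvings to close: 2.35 × 15.22 ≈ 36 years.

roughly 36 years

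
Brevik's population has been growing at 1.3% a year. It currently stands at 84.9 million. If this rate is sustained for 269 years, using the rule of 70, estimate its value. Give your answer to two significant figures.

roughly 2700 million

It doubles every 70/1.3 ≈ 53.85 years, so 269 years is 5.00 doublings.
2^5.00 ≈ 32.00; 84.9 × 32.00 ≈ 2700 million.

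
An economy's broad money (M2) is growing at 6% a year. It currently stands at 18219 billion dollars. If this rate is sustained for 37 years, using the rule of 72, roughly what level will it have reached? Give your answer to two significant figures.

about 150000 billion dollars

Doubling time ≈ 72/6 = 12.00 years.
37 years is 37/12.00 ≈ 3.08 doublings, a factor of 2^3.08 ≈ 8.46.
18219 × 8.46 ≈ 150000 billion dollars.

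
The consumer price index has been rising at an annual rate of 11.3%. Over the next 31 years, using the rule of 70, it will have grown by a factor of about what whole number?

70/11.3 ≈ 6.19 years per doubling.
31 years fits 5 doublings: 2^5 = 32.

32 times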